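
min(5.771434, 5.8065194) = 5.771434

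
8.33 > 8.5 False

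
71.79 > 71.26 True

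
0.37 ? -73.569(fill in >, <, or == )>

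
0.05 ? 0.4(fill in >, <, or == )<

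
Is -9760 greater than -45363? Yes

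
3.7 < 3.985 True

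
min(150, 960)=150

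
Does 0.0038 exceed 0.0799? No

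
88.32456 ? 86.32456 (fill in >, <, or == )>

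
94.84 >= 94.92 False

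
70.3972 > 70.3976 False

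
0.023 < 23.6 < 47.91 True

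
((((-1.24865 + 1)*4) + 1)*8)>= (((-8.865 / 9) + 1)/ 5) True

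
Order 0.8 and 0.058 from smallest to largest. 0.058, 0.8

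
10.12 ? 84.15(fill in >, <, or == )<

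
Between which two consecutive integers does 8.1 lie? 8 and 9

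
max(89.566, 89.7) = 89.7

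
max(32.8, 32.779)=32.8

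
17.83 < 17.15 False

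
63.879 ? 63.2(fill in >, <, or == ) >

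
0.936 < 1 True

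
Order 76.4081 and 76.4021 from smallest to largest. 76.4021, 76.4081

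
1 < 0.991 False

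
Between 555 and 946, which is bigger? 946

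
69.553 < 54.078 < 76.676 False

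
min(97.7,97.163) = 97.163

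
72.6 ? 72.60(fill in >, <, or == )==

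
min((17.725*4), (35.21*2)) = 70.42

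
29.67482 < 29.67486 True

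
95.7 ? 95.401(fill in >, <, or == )>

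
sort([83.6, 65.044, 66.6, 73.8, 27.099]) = [27.099, 65.044, 66.6, 73.8, 83.6]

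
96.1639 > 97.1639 False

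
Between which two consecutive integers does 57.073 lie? 57 and 58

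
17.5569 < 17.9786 True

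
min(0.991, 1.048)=0.991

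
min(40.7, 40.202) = 40.202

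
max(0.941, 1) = 1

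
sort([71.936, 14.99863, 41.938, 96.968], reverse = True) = [96.968, 71.936, 41.938, 14.99863]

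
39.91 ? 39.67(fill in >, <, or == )>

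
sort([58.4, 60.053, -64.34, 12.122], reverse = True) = [60.053, 58.4, 12.122, -64.34]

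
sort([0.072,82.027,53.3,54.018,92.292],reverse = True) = [92.292,82.027,54.018,53.3,0.072]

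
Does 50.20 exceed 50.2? No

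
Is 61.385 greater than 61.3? Yes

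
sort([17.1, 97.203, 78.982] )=[17.1, 78.982, 97.203]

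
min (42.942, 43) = 42.942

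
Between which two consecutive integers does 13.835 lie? 13 and 14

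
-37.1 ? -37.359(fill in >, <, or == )>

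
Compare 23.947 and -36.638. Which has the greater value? 23.947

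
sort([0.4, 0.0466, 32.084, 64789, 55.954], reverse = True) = [64789, 55.954, 32.084, 0.4, 0.0466]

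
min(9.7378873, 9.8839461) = 9.7378873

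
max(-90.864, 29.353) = 29.353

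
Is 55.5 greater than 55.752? No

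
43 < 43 False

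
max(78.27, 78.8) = 78.8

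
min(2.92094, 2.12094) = 2.12094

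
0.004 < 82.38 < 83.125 True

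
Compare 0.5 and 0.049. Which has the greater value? 0.5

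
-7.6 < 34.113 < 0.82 False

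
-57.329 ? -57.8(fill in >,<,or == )>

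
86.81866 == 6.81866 False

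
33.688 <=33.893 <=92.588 True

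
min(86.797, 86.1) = 86.1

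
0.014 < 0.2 True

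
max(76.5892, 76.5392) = 76.5892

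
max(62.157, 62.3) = 62.3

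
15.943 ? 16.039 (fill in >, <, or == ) <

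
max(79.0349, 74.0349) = 79.0349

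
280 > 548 False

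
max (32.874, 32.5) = 32.874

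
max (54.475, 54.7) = 54.7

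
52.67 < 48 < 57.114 False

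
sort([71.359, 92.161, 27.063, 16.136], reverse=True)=[92.161, 71.359, 27.063, 16.136]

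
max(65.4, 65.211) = 65.4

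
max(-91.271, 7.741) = 7.741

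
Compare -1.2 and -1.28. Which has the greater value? -1.2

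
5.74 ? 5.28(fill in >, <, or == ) >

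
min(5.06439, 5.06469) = 5.06439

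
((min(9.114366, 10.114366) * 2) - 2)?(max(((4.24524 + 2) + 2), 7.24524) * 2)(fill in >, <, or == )<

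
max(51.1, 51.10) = 51.10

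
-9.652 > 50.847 False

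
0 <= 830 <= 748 False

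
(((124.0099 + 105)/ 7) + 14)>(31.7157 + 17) False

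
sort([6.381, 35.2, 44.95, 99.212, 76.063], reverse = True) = [99.212, 76.063, 44.95, 35.2, 6.381]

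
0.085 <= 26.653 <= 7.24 False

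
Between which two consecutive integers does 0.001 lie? 0 and 1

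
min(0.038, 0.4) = 0.038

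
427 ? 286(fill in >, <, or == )>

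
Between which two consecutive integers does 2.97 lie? 2 and 3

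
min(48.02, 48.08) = 48.02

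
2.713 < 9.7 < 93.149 True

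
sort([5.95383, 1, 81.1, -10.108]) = [-10.108, 1, 5.95383, 81.1]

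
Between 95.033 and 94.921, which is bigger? 95.033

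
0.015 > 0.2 False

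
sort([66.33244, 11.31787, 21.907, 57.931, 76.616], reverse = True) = [76.616, 66.33244, 57.931, 21.907, 11.31787]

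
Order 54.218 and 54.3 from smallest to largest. 54.218, 54.3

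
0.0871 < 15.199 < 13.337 False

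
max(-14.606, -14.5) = -14.5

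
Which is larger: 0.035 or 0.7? 0.7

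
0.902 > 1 False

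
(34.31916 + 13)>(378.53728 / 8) True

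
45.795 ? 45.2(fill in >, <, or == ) >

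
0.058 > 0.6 False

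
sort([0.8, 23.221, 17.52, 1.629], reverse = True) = [23.221, 17.52, 1.629, 0.8]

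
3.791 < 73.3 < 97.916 True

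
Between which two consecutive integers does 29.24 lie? 29 and 30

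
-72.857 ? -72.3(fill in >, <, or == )<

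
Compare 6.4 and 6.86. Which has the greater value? 6.86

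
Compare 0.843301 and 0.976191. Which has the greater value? 0.976191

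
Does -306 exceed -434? Yes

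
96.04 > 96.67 False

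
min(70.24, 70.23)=70.23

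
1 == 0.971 False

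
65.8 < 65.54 False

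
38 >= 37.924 True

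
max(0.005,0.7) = 0.7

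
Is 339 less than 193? No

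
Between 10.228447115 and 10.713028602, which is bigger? 10.713028602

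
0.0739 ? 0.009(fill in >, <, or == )>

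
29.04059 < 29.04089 True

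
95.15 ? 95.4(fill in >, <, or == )<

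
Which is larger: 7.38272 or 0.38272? 7.38272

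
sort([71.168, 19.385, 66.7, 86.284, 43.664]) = [19.385, 43.664, 66.7, 71.168, 86.284]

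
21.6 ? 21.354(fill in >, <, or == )>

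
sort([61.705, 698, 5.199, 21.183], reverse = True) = [698, 61.705, 21.183, 5.199]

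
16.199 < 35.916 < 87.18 True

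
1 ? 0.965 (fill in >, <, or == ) >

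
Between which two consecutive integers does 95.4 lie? 95 and 96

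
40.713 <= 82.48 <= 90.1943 True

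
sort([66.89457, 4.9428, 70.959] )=[4.9428, 66.89457, 70.959]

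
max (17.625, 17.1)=17.625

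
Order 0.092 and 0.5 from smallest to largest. 0.092, 0.5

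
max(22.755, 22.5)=22.755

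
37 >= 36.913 True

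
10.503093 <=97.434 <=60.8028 False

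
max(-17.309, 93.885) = 93.885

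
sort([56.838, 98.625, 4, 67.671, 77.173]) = [4, 56.838, 67.671, 77.173, 98.625]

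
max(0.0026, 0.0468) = 0.0468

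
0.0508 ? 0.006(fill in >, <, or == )>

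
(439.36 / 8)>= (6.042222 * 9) True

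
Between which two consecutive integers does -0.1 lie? -1 and 0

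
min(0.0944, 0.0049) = 0.0049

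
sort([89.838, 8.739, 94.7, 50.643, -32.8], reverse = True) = [94.7, 89.838, 50.643, 8.739, -32.8]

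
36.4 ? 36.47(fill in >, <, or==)<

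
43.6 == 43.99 False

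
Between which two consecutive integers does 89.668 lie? 89 and 90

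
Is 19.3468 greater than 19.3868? No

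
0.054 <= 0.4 True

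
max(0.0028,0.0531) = 0.0531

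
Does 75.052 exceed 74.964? Yes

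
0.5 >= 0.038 True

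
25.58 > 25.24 True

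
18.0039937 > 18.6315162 False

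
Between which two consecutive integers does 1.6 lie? 1 and 2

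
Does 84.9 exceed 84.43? Yes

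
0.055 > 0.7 False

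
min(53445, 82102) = 53445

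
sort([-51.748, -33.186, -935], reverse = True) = [-33.186, -51.748, -935]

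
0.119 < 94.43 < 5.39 False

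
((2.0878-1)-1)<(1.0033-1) False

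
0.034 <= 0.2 True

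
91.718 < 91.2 False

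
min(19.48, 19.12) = 19.12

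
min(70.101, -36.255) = -36.255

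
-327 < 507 True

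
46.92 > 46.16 True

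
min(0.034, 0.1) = 0.034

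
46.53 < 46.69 True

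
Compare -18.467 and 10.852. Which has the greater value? 10.852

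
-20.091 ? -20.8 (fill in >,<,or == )>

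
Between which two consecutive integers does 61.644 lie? 61 and 62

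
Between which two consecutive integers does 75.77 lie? 75 and 76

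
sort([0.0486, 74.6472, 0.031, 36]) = [0.031, 0.0486, 36, 74.6472]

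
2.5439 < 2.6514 True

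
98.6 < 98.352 False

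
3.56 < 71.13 True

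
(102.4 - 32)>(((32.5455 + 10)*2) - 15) True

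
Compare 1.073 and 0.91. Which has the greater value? 1.073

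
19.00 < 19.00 False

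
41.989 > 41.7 True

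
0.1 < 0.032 False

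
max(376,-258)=376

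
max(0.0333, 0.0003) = 0.0333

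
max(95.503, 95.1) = 95.503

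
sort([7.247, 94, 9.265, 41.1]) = [7.247, 9.265, 41.1, 94]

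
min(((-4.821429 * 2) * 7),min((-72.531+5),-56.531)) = -67.531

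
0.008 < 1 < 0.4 False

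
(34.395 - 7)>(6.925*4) False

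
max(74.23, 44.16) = 74.23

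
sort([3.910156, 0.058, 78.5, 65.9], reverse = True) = [78.5, 65.9, 3.910156, 0.058]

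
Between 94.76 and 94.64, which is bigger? 94.76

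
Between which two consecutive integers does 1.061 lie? 1 and 2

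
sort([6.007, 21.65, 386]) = [6.007, 21.65, 386]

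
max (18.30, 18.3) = 18.3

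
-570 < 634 True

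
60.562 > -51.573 True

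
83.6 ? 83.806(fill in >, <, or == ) <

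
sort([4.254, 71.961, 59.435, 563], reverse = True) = [563, 71.961, 59.435, 4.254]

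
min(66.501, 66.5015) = 66.501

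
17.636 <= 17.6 False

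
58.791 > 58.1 True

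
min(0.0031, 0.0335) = 0.0031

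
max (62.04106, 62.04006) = 62.04106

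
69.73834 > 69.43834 True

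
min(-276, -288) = -288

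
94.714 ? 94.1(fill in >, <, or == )>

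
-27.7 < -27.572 True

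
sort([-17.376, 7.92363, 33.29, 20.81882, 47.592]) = [-17.376, 7.92363, 20.81882, 33.29, 47.592]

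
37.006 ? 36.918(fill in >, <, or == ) >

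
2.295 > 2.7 False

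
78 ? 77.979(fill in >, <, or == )>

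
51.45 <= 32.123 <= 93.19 False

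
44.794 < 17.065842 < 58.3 False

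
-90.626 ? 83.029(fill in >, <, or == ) <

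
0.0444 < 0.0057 False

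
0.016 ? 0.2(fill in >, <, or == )<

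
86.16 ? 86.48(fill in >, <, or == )<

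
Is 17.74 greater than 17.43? Yes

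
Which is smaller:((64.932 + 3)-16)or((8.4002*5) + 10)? ((64.932 + 3)-16)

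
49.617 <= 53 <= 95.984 True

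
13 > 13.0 False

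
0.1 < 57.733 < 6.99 False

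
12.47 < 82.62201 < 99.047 True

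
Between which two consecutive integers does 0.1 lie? 0 and 1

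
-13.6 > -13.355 False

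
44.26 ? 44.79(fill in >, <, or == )<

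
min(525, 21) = 21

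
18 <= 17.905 False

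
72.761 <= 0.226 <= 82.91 False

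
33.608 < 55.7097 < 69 True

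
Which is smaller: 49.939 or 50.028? 49.939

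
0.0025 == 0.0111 False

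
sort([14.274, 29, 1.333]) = [1.333, 14.274, 29]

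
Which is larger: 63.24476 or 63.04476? 63.24476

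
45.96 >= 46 False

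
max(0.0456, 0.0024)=0.0456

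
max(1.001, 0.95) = 1.001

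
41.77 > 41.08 True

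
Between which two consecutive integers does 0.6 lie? 0 and 1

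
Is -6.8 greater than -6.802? Yes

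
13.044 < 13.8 True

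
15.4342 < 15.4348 True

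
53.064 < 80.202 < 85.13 True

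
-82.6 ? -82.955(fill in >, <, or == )>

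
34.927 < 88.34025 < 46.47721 False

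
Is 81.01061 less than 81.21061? Yes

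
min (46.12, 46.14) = 46.12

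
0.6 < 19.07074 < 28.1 True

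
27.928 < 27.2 False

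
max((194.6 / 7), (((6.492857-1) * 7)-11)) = 27.8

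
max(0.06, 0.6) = 0.6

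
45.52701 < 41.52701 False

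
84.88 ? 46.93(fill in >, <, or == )>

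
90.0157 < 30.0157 False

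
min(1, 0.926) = 0.926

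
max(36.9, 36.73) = 36.9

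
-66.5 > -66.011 False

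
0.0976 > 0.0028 True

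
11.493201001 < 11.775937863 True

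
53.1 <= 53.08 False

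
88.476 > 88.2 True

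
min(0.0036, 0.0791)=0.0036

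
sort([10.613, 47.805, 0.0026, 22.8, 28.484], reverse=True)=[47.805, 28.484, 22.8, 10.613, 0.0026]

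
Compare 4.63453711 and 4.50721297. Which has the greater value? 4.63453711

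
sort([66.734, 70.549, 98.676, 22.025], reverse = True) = [98.676, 70.549, 66.734, 22.025]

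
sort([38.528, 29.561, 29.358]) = [29.358, 29.561, 38.528]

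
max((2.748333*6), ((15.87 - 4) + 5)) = 16.87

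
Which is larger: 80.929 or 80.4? 80.929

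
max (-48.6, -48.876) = -48.6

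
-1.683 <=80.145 True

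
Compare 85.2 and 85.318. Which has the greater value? 85.318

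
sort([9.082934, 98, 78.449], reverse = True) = [98, 78.449, 9.082934]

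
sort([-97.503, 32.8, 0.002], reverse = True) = [32.8, 0.002, -97.503]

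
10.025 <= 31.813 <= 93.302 True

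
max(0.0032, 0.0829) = 0.0829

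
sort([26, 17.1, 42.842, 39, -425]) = [-425, 17.1, 26, 39, 42.842]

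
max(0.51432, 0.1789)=0.51432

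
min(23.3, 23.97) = 23.3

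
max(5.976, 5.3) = 5.976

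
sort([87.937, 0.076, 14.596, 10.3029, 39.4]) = [0.076, 10.3029, 14.596, 39.4, 87.937]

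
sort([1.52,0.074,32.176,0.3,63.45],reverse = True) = [63.45,32.176,1.52,0.3,0.074]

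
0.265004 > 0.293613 False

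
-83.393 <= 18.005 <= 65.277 True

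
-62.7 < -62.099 True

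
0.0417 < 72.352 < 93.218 True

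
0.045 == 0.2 False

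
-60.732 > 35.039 False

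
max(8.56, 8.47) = 8.56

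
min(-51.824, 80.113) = -51.824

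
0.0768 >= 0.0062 True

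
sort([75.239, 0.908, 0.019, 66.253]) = [0.019, 0.908, 66.253, 75.239]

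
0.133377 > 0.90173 False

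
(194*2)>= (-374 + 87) True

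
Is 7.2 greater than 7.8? No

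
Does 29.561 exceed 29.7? No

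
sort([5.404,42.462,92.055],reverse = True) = [92.055,42.462,5.404]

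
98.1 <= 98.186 True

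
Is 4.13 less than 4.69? Yes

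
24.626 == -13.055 False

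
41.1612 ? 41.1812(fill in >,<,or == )<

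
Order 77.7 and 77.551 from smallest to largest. 77.551, 77.7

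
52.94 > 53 False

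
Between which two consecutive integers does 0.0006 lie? 0 and 1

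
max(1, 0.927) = 1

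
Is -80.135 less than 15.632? Yes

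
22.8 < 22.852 True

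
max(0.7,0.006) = 0.7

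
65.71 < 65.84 True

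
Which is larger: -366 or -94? -94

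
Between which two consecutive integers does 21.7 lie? 21 and 22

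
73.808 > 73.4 True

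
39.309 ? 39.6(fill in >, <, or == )<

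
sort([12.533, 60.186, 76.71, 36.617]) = [12.533, 36.617, 60.186, 76.71]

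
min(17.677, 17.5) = 17.5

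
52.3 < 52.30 False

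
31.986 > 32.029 False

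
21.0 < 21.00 False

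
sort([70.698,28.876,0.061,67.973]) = [0.061,28.876,67.973,70.698]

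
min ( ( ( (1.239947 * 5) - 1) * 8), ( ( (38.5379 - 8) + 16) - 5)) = 41.5379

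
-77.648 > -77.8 True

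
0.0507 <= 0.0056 False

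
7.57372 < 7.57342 False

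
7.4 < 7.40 False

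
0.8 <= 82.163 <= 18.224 False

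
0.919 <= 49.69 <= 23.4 False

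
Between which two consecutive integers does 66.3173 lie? 66 and 67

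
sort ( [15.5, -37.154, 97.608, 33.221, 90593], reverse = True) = [90593, 97.608, 33.221, 15.5, -37.154]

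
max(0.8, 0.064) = 0.8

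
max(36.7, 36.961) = 36.961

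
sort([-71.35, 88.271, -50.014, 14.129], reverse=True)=[88.271, 14.129, -50.014, -71.35]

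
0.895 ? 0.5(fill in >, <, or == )>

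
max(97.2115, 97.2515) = 97.2515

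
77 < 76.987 False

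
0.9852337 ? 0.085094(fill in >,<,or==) >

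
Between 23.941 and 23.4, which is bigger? 23.941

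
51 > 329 False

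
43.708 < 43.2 False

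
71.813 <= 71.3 False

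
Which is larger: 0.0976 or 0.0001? 0.0976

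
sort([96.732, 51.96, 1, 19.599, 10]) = [1, 10, 19.599, 51.96, 96.732]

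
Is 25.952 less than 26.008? Yes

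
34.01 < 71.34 True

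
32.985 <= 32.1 False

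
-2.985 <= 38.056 True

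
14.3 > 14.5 False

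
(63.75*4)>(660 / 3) True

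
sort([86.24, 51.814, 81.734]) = [51.814, 81.734, 86.24]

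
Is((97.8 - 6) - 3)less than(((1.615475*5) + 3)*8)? No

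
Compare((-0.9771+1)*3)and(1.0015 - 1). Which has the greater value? ((-0.9771+1)*3)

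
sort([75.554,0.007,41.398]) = [0.007,41.398,75.554]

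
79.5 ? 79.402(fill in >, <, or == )>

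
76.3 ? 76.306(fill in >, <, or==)<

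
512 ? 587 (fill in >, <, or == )<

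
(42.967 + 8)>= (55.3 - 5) True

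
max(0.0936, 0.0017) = 0.0936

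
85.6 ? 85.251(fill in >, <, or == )>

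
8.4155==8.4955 False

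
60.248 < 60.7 True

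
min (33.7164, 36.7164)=33.7164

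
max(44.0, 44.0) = 44.0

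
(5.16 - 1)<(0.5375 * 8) True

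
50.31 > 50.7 False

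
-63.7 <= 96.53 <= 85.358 False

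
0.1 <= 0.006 False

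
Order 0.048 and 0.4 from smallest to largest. 0.048, 0.4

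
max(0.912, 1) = 1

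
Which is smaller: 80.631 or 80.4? 80.4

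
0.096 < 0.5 True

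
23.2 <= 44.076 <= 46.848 True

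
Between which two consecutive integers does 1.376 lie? 1 and 2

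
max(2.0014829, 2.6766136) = 2.6766136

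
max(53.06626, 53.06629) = 53.06629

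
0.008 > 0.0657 False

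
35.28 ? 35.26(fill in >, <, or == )>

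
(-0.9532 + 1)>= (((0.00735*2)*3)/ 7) True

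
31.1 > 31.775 False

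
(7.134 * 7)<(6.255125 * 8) True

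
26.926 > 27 False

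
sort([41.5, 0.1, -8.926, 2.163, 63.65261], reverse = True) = [63.65261, 41.5, 2.163, 0.1, -8.926]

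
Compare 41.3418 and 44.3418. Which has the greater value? 44.3418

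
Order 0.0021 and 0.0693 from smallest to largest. 0.0021, 0.0693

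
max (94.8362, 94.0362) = 94.8362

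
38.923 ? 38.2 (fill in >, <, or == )>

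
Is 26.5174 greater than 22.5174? Yes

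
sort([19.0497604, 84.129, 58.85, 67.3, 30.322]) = [19.0497604, 30.322, 58.85, 67.3, 84.129]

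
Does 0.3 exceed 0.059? Yes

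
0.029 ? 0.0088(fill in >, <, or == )>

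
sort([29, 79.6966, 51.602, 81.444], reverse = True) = [81.444, 79.6966, 51.602, 29]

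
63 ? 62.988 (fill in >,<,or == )>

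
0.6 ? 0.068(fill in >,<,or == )>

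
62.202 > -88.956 True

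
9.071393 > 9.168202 False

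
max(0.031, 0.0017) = 0.031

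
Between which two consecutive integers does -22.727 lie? -23 and -22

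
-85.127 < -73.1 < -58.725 True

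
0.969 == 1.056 False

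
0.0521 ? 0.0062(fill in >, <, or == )>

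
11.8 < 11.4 False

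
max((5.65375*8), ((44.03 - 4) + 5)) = 45.23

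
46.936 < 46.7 False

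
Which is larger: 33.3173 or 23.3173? 33.3173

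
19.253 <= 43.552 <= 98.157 True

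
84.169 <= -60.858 False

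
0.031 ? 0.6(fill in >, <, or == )<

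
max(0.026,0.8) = 0.8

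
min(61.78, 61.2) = 61.2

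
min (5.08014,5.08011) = 5.08011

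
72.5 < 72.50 False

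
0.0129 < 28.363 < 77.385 True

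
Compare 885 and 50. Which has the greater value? 885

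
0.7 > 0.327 True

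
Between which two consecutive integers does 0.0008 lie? 0 and 1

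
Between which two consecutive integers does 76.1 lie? 76 and 77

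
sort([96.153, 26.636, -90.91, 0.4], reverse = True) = [96.153, 26.636, 0.4, -90.91]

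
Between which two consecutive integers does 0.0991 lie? 0 and 1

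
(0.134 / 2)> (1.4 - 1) False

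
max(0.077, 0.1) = 0.1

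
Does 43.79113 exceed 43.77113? Yes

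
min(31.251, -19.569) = -19.569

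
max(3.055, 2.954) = 3.055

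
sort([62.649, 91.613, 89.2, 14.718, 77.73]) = [14.718, 62.649, 77.73, 89.2, 91.613]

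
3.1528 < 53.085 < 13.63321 False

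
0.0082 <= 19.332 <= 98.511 True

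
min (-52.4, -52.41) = -52.41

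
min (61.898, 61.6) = 61.6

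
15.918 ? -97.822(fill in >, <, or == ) >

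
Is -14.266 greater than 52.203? No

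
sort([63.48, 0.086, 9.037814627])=[0.086, 9.037814627, 63.48]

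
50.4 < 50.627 True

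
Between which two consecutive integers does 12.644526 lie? 12 and 13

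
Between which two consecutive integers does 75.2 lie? 75 and 76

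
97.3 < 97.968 True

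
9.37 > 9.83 False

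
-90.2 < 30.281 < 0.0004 False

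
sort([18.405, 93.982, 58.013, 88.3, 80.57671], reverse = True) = [93.982, 88.3, 80.57671, 58.013, 18.405]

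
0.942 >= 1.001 False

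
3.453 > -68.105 True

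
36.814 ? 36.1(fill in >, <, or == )>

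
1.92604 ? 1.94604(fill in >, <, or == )<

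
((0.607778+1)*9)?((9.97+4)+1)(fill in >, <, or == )<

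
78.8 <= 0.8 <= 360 False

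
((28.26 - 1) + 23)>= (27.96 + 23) False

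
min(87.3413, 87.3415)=87.3413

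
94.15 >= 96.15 False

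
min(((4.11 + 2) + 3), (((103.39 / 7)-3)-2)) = 9.11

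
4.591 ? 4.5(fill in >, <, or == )>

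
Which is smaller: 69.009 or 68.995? 68.995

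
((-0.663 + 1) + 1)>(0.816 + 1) False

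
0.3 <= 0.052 False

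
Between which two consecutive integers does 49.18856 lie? 49 and 50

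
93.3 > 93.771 False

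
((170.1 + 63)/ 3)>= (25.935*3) False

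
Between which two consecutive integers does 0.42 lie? 0 and 1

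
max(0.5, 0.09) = 0.5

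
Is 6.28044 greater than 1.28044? Yes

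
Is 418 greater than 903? No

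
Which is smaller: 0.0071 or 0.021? 0.0071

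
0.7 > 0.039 True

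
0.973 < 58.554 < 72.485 True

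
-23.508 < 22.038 True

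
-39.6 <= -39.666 False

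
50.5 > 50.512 False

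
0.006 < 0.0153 True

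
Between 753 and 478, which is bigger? 753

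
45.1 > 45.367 False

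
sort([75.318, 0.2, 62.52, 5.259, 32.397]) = [0.2, 5.259, 32.397, 62.52, 75.318]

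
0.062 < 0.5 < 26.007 True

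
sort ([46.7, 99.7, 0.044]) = [0.044, 46.7, 99.7]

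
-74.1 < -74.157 False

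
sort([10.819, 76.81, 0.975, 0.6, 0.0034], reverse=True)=[76.81, 10.819, 0.975, 0.6, 0.0034]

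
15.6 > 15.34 True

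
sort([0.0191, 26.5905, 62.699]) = [0.0191, 26.5905, 62.699]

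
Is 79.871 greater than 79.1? Yes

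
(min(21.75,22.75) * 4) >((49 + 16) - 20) True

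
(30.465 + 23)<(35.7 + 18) True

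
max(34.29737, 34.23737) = 34.29737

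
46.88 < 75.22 True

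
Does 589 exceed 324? Yes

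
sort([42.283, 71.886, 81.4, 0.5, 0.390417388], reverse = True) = [81.4, 71.886, 42.283, 0.5, 0.390417388]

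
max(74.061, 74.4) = 74.4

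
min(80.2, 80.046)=80.046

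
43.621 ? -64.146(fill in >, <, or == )>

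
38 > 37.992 True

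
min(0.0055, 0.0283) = 0.0055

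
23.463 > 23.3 True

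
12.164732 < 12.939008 True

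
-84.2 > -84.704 True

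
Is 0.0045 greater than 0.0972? No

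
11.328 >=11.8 False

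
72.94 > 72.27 True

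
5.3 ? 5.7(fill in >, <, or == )<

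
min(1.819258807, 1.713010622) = 1.713010622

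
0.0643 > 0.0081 True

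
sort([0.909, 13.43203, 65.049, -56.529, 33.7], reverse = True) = [65.049, 33.7, 13.43203, 0.909, -56.529]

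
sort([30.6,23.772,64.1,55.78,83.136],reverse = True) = [83.136,64.1,55.78,30.6,23.772]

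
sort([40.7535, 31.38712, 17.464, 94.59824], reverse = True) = [94.59824, 40.7535, 31.38712, 17.464]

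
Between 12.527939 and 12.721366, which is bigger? 12.721366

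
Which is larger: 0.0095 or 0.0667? 0.0667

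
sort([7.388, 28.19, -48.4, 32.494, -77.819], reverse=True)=[32.494, 28.19, 7.388, -48.4, -77.819]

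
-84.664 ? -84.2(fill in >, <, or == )<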